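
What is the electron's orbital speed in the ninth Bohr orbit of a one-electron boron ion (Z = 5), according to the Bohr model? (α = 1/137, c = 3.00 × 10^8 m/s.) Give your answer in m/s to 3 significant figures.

1.22 × 10^6 m/s

v_n = Zαc/n = 5 × 0.00730 × 3.00 × 10^8 / 9
    = 1.22 × 10^6 m/s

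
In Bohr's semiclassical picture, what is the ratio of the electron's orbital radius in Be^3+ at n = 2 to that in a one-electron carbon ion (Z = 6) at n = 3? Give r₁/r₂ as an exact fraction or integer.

2/3

r ∝ Z^-1 · n^2
r₁/r₂ = (4/6)^-1 · (2/3)^2 = 2/3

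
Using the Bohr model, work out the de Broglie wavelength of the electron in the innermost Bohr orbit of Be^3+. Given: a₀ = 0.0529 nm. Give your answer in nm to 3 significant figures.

0.0831 nm

The Bohr quantisation condition is nλ = 2πr_n.
r_n = n²a₀/Z = 0.0132 nm
λ = 2πr_n/n = 2π·0.0132/1 = 0.0831 nm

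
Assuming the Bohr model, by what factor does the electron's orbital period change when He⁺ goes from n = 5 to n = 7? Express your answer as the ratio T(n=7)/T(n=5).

343/125

T ∝ Z^-2 · n^3; with Z fixed, T ∝ n^3.
T(n=7)/T(n=5) = (7/5)^3 = 343/125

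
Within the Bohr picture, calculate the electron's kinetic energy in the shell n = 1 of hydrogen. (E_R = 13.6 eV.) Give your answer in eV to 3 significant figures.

For a Coulomb orbit the virial theorem gives K = −E_n.
E_n = −E_R·Z²/n², so K = E_R·Z²/n² = 13.6 × 1²/1² = 13.6 eV

13.6 eV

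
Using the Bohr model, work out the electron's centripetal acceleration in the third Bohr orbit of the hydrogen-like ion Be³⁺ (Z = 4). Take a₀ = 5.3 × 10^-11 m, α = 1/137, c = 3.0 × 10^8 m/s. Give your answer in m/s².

7.1 × 10^22 m/s²

r = n²a₀/Z = 1.2 × 10^-10 m, v = Zαc/n = 2.9 × 10^6 m/s
a = v²/r = (2.9 × 10^6)² / 1.2 × 10^-10 = 7.1 × 10^22 m/s²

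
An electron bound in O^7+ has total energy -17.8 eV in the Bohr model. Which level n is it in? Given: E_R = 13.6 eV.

E_n = −E_R Z²/n² ⇒ n² = E_R Z²/(−E_n) = 13.6 × 8² / 17.8 ≈ 48.90
n = 7

7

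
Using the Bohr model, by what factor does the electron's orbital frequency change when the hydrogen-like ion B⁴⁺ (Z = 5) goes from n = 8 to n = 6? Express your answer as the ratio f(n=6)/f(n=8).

f ∝ Z^2 · n^-3; with Z fixed, f ∝ n^-3.
f(n=6)/f(n=8) = (6/8)^-3 = 64/27

64/27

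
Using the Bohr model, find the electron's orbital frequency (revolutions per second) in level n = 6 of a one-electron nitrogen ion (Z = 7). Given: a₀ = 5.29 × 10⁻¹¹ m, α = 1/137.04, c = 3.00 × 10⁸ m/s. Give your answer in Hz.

r = n²a₀/Z = 2.72 × 10⁻¹⁰ m, v = Zαc/n = 2.55 × 10⁶ m/s
f = v/(2πr) = 1.49 × 10¹⁵ Hz

1.49 × 10¹⁵ Hz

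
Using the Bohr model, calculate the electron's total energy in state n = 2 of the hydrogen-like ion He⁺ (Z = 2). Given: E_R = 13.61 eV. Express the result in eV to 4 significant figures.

E_n = −E_R·Z²/n² = −13.61 × 2²/2² = -13.61 eV

-13.61 eV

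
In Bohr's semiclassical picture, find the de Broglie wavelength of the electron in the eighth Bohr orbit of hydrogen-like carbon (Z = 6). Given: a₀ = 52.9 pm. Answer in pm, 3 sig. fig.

The Bohr quantisation condition is nλ = 2πr_n.
r_n = n²a₀/Z = 564 pm
λ = 2πr_n/n = 2π·564/8 = 443 pm

443 pm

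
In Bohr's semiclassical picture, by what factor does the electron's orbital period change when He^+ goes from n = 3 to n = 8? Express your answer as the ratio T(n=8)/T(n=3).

512/27

T ∝ Z^-2 · n^3; with Z fixed, T ∝ n^3.
T(n=8)/T(n=3) = (8/3)^3 = 512/27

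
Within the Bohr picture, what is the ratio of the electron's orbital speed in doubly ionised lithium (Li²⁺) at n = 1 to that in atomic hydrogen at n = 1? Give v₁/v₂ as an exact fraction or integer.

3

v ∝ Z^1 · n^-1
v₁/v₂ = (3/1)^1 · (1/1)^-1 = 3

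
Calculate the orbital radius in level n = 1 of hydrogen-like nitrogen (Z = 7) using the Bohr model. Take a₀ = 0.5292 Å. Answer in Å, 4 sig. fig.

r_n = n²a₀/Z = 1² × 0.5292 / 7
    = 1 × 0.5292 / 7 = 0.07560 Å

0.07560 Å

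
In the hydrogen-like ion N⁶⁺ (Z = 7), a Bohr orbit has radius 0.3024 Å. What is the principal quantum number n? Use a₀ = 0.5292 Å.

2

r_n = n²a₀/Z ⇒ n² = rZ/a₀ = 0.3024 × 7 / 0.5292 ≈ 4.00
n = 2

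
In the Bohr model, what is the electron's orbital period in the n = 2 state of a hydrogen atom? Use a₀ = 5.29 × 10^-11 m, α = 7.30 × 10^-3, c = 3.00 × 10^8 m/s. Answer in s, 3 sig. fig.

r = n²a₀/Z = 2²·5.29 × 10^-11/1 = 2.12 × 10^-10 m
v = Zαc/n = 1·0.00730·3.00 × 10^8/2 = 1.09 × 10^6 m/s
T = 2πr/v = 1.21 × 10^-15 s

1.21 × 10^-15 s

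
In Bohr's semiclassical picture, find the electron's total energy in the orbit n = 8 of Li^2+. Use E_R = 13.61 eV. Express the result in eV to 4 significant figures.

E_n = −E_R·Z²/n² = −13.61 × 3²/8² = -1.914 eV

-1.914 eV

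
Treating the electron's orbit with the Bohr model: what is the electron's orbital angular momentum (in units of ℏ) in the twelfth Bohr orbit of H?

12

L_n = nℏ, so L/ℏ = n = 12.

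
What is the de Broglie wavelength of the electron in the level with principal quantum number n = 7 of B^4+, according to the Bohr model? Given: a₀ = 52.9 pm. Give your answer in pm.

465 pm

The Bohr quantisation condition is nλ = 2πr_n.
r_n = n²a₀/Z = 518 pm
λ = 2πr_n/n = 2π·518/7 = 465 pm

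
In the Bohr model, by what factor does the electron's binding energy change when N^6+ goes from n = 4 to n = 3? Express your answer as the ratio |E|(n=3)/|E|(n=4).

|E| ∝ Z^2 · n^-2; with Z fixed, |E| ∝ n^-2.
|E|(n=3)/|E|(n=4) = (3/4)^-2 = 16/9

16/9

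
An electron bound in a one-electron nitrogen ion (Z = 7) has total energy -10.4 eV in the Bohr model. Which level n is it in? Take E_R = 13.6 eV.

8

E_n = −E_R Z²/n² ⇒ n² = E_R Z²/(−E_n) = 13.6 × 7² / 10.4 ≈ 64.08
n = 8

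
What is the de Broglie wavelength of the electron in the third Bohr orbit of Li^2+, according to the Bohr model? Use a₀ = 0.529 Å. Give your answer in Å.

The Bohr quantisation condition is nλ = 2πr_n.
r_n = n²a₀/Z = 1.59 Å
λ = 2πr_n/n = 2π·1.59/3 = 3.32 Å

3.32 Å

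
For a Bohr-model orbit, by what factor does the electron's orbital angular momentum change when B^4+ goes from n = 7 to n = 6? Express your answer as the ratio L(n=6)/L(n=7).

L = nℏ depends only on n, so L ∝ n.
L(n=6)/L(n=7) = (6/7)^1 = 6/7

6/7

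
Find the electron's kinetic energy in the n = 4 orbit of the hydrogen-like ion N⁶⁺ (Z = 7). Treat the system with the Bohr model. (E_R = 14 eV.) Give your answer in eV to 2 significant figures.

43 eV

For a Coulomb orbit the virial theorem gives K = −E_n.
E_n = −E_R·Z²/n², so K = E_R·Z²/n² = 14 × 7²/4² = 43 eV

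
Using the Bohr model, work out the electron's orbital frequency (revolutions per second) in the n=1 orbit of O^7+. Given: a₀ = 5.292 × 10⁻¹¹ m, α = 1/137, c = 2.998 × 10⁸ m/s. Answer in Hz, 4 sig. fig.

4.212 × 10¹⁷ Hz

r = n²a₀/Z = 6.615 × 10⁻¹² m, v = Zαc/n = 1.751 × 10⁷ m/s
f = v/(2πr) = 4.212 × 10¹⁷ Hz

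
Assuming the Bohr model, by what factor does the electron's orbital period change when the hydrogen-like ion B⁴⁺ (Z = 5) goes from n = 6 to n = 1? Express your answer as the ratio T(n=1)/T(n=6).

T ∝ Z^-2 · n^3; with Z fixed, T ∝ n^3.
T(n=1)/T(n=6) = (1/6)^3 = 1/216

1/216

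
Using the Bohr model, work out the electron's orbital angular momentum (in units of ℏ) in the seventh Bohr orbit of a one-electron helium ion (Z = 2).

7

L_n = nℏ, so L/ℏ = n = 7.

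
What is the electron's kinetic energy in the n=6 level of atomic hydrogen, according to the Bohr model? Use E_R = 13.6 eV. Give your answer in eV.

0.378 eV

For a Coulomb orbit the virial theorem gives K = −E_n.
E_n = −E_R·Z²/n², so K = E_R·Z²/n² = 13.6 × 1²/6² = 0.378 eV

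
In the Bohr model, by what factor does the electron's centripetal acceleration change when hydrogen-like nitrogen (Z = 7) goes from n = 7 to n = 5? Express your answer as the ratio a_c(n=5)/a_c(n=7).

a_c ∝ Z^3 · n^-4; with Z fixed, a_c ∝ n^-4.
a_c(n=5)/a_c(n=7) = (5/7)^-4 = 2401/625

2401/625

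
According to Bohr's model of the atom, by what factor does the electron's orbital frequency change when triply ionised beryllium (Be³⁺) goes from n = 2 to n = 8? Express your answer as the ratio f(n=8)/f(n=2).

1/64

f ∝ Z^2 · n^-3; with Z fixed, f ∝ n^-3.
f(n=8)/f(n=2) = (8/2)^-3 = 1/64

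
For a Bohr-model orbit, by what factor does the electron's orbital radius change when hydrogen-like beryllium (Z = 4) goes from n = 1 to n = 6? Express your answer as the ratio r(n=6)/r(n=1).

36

r ∝ Z^-1 · n^2; with Z fixed, r ∝ n^2.
r(n=6)/r(n=1) = (6/1)^2 = 36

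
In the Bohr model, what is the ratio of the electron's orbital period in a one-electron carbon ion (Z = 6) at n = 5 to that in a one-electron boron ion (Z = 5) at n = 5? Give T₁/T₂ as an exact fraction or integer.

25/36

T ∝ Z^-2 · n^3
T₁/T₂ = (6/5)^-2 · (5/5)^3 = 25/36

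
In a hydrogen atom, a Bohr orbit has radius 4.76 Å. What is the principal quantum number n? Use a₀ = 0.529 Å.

3

r_n = n²a₀/Z ⇒ n² = rZ/a₀ = 4.76 × 1 / 0.529 ≈ 9.00
n = 3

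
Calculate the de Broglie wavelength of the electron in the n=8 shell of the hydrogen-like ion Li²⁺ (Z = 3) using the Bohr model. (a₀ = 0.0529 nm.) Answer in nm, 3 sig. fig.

The Bohr quantisation condition is nλ = 2πr_n.
r_n = n²a₀/Z = 1.13 nm
λ = 2πr_n/n = 2π·1.13/8 = 0.886 nm

0.886 nm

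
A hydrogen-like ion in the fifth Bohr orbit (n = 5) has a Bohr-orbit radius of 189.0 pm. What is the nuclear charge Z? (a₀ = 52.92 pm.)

r_n = n²a₀/Z ⇒ Z = n²a₀/r = 5² × 52.92 / 189.0 ≈ 7.00
Z = 7

7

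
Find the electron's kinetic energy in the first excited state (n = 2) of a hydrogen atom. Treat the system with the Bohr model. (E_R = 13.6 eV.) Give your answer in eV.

3.40 eV

For a Coulomb orbit the virial theorem gives K = −E_n.
E_n = −E_R·Z²/n², so K = E_R·Z²/n² = 13.6 × 1²/2² = 3.40 eV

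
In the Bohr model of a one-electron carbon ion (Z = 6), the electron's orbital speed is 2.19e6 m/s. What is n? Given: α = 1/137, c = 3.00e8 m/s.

v_n = Zαc/n ⇒ n = Zαc/v = 6 × 0.00730 × 3.00e8 / 2.19e6 ≈ 6.00
n = 6

6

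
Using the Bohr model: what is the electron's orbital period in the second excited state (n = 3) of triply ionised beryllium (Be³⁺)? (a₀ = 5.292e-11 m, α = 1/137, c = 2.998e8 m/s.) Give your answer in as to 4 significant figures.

256.4 as

r = n²a₀/Z = 3²·5.292e-11/4 = 1.191e-10 m
v = Zαc/n = 4·0.007299·2.998e8/3 = 2.918e6 m/s
T = 2πr/v = 2.564e-16 s = 256.4 as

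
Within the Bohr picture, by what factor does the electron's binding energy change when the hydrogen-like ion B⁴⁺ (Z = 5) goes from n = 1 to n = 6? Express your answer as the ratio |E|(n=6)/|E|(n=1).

1/36

|E| ∝ Z^2 · n^-2; with Z fixed, |E| ∝ n^-2.
|E|(n=6)/|E|(n=1) = (6/1)^-2 = 1/36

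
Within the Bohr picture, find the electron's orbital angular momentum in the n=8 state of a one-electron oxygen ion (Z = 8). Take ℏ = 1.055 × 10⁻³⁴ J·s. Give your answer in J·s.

8.440 × 10⁻³⁴ J·s

L_n = nℏ = 8 × 1.055 × 10⁻³⁴ = 8.440 × 10⁻³⁴ J·s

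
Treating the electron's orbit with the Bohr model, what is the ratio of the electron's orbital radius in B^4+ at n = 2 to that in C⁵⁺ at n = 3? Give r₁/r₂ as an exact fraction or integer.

r ∝ Z^-1 · n^2
r₁/r₂ = (5/6)^-1 · (2/3)^2 = 8/15

8/15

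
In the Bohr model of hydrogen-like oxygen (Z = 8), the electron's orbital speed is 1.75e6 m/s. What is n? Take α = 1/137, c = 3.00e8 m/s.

10

v_n = Zαc/n ⇒ n = Zαc/v = 8 × 0.00730 × 3.00e8 / 1.75e6 ≈ 10.01
n = 10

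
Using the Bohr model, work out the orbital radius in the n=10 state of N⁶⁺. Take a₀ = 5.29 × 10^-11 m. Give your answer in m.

r_n = n²a₀/Z = 10² × 5.29 × 10^-11 / 7
    = 100 × 5.29 × 10^-11 / 7 = 7.56 × 10^-10 m

7.56 × 10^-10 m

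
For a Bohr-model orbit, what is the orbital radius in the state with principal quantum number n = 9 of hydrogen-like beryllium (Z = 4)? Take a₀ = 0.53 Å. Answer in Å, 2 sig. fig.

11 Å

r_n = n²a₀/Z = 9² × 0.53 / 4
    = 81 × 0.53 / 4 = 11 Å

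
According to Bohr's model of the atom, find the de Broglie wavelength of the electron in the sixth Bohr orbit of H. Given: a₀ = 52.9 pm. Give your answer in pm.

1990 pm

The Bohr quantisation condition is nλ = 2πr_n.
r_n = n²a₀/Z = 1900 pm
λ = 2πr_n/n = 2π·1900/6 = 1990 pm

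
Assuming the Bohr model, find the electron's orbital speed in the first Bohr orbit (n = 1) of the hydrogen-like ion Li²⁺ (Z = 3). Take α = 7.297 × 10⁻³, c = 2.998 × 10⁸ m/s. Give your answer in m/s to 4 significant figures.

v_n = Zαc/n = 3 × 0.007297 × 2.998 × 10⁸ / 1
    = 6.563 × 10⁶ m/s

6.563 × 10⁶ m/s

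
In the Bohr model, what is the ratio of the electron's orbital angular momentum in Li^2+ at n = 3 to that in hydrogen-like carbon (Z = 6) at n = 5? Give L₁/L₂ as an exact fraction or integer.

3/5

L = nℏ is independent of Z.
L₁/L₂ = n₁/n₂ = 3/5 = 3/5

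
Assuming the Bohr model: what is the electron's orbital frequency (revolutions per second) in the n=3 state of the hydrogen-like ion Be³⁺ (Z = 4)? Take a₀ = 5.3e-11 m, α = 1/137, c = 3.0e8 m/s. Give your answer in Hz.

3.9e15 Hz

r = n²a₀/Z = 1.2e-10 m, v = Zαc/n = 2.9e6 m/s
f = v/(2πr) = 3.9e15 Hz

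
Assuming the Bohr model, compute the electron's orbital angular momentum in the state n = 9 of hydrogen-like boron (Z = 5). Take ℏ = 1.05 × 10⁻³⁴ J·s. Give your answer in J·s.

9.45 × 10⁻³⁴ J·s

L_n = nℏ = 9 × 1.05 × 10⁻³⁴ = 9.45 × 10⁻³⁴ J·s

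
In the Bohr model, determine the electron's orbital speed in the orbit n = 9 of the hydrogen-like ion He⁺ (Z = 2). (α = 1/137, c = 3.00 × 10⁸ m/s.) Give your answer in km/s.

v_n = Zαc/n = 2 × 0.00730 × 3.00 × 10⁸ / 9
    = 487 km/s

487 km/s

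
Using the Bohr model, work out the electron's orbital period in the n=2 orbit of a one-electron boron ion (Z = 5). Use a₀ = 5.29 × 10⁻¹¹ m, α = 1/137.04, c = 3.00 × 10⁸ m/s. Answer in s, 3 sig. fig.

r = n²a₀/Z = 2²·5.29 × 10⁻¹¹/5 = 4.23 × 10⁻¹¹ m
v = Zαc/n = 5·0.00730·3.00 × 10⁸/2 = 5.47 × 10⁶ m/s
T = 2πr/v = 4.86 × 10⁻¹⁷ s

4.86 × 10⁻¹⁷ s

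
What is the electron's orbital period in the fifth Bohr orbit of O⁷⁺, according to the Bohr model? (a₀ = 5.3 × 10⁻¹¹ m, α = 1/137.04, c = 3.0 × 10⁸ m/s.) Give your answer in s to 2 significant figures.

r = n²a₀/Z = 5²·5.3 × 10⁻¹¹/8 = 1.7 × 10⁻¹⁰ m
v = Zαc/n = 8·0.0073·3.0 × 10⁸/5 = 3.5 × 10⁶ m/s
T = 2πr/v = 3.0 × 10⁻¹⁶ s

3.0 × 10⁻¹⁶ s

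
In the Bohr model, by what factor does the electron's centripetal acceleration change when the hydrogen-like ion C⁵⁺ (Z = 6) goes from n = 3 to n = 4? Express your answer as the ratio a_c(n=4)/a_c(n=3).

81/256

a_c ∝ Z^3 · n^-4; with Z fixed, a_c ∝ n^-4.
a_c(n=4)/a_c(n=3) = (4/3)^-4 = 81/256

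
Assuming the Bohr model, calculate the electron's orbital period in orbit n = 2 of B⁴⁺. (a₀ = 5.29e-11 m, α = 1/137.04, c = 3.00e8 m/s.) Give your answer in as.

r = n²a₀/Z = 2²·5.29e-11/5 = 4.23e-11 m
v = Zαc/n = 5·0.00730·3.00e8/2 = 5.47e6 m/s
T = 2πr/v = 4.86e-17 s = 48.6 as

48.6 as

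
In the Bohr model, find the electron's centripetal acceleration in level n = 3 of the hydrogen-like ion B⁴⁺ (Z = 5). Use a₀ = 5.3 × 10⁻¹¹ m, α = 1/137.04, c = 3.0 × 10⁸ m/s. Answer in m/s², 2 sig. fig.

r = n²a₀/Z = 9.5 × 10⁻¹¹ m, v = Zαc/n = 3.6 × 10⁶ m/s
a = v²/r = (3.6 × 10⁶)² / 9.5 × 10⁻¹¹ = 1.4 × 10²³ m/s²

1.4 × 10²³ m/s²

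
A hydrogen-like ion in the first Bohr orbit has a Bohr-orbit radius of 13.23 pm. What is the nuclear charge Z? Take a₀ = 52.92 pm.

4

r_n = n²a₀/Z ⇒ Z = n²a₀/r = 1² × 52.92 / 13.23 ≈ 4.00
Z = 4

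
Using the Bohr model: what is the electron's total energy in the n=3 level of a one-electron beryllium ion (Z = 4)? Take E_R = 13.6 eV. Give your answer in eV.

-24.2 eV

E_n = −E_R·Z²/n² = −13.6 × 4²/3² = -24.2 eV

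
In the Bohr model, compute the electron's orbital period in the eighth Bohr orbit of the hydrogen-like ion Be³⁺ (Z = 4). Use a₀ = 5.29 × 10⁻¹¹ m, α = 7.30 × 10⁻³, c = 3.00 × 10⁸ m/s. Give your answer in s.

r = n²a₀/Z = 8²·5.29 × 10⁻¹¹/4 = 8.46 × 10⁻¹⁰ m
v = Zαc/n = 4·0.00730·3.00 × 10⁸/8 = 1.09 × 10⁶ m/s
T = 2πr/v = 4.86 × 10⁻¹⁵ s

4.86 × 10⁻¹⁵ s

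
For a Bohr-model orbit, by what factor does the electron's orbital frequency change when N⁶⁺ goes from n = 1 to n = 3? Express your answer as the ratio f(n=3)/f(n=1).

f ∝ Z^2 · n^-3; with Z fixed, f ∝ n^-3.
f(n=3)/f(n=1) = (3/1)^-3 = 1/27

1/27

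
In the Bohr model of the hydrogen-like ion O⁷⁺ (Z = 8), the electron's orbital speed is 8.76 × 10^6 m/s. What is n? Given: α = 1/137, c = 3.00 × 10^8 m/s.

v_n = Zαc/n ⇒ n = Zαc/v = 8 × 0.00730 × 3.00 × 10^8 / 8.76 × 10^6 ≈ 2.00
n = 2

2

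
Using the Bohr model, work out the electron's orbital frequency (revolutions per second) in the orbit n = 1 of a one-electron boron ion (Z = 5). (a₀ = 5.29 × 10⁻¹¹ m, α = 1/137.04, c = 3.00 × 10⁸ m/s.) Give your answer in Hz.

1.65 × 10¹⁷ Hz

r = n²a₀/Z = 1.06 × 10⁻¹¹ m, v = Zαc/n = 1.09 × 10⁷ m/s
f = v/(2πr) = 1.65 × 10¹⁷ Hz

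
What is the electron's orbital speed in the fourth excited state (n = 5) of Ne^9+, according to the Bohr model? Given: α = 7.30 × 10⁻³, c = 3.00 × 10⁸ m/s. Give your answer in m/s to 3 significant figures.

4.38 × 10⁶ m/s

v_n = Zαc/n = 10 × 0.00730 × 3.00 × 10⁸ / 5
    = 4.38 × 10⁶ m/s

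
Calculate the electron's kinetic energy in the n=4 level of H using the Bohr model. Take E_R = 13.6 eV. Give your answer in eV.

0.850 eV

For a Coulomb orbit the virial theorem gives K = −E_n.
E_n = −E_R·Z²/n², so K = E_R·Z²/n² = 13.6 × 1²/4² = 0.850 eV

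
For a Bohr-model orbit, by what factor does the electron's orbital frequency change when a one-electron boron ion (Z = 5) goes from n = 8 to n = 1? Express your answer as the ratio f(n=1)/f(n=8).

512

f ∝ Z^2 · n^-3; with Z fixed, f ∝ n^-3.
f(n=1)/f(n=8) = (1/8)^-3 = 512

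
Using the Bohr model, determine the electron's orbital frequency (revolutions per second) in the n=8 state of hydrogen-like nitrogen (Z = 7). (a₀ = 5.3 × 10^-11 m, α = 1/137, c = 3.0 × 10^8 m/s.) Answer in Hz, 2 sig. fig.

6.3 × 10^14 Hz

r = n²a₀/Z = 4.8 × 10^-10 m, v = Zαc/n = 1.9 × 10^6 m/s
f = v/(2πr) = 6.3 × 10^14 Hz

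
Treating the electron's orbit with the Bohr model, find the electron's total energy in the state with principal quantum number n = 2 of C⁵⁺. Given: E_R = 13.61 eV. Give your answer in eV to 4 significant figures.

-122.5 eV

E_n = −E_R·Z²/n² = −13.61 × 6²/2² = -122.5 eV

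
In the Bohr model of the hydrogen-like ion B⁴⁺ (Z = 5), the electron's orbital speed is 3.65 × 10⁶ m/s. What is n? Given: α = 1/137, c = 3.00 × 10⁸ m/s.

v_n = Zαc/n ⇒ n = Zαc/v = 5 × 0.00730 × 3.00 × 10⁸ / 3.65 × 10⁶ ≈ 3.00
n = 3

3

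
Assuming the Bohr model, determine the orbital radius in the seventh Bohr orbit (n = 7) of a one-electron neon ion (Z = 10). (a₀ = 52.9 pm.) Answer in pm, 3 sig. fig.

259 pm

r_n = n²a₀/Z = 7² × 52.9 / 10
    = 49 × 52.9 / 10 = 259 pm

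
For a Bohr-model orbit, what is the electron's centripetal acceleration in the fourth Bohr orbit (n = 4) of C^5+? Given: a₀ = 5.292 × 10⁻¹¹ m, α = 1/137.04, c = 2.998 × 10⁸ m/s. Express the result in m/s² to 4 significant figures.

7.631 × 10²² m/s²

r = n²a₀/Z = 1.411 × 10⁻¹⁰ m, v = Zαc/n = 3.282 × 10⁶ m/s
a = v²/r = (3.282 × 10⁶)² / 1.411 × 10⁻¹⁰ = 7.631 × 10²² m/s²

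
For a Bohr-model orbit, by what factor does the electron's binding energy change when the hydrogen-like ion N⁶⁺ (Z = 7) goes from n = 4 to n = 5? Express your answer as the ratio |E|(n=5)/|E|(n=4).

16/25

|E| ∝ Z^2 · n^-2; with Z fixed, |E| ∝ n^-2.
|E|(n=5)/|E|(n=4) = (5/4)^-2 = 16/25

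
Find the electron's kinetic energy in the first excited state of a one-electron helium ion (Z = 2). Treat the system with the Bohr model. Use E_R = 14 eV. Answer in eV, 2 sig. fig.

For a Coulomb orbit the virial theorem gives K = −E_n.
E_n = −E_R·Z²/n², so K = E_R·Z²/n² = 14 × 2²/2² = 14 eV

14 eV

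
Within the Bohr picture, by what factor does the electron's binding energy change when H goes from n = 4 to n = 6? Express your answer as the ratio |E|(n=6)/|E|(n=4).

|E| ∝ Z^2 · n^-2; with Z fixed, |E| ∝ n^-2.
|E|(n=6)/|E|(n=4) = (6/4)^-2 = 4/9

4/9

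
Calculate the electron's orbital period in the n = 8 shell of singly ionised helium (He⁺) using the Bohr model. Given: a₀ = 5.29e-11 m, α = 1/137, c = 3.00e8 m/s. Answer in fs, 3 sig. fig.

r = n²a₀/Z = 8²·5.29e-11/2 = 1.69e-9 m
v = Zαc/n = 2·0.00730·3.00e8/8 = 5.47e5 m/s
T = 2πr/v = 1.94e-14 s = 19.4 fs

19.4 fs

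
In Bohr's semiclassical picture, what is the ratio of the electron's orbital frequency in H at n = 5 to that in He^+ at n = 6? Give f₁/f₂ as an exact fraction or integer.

f ∝ Z^2 · n^-3
f₁/f₂ = (1/2)^2 · (5/6)^-3 = 54/125

54/125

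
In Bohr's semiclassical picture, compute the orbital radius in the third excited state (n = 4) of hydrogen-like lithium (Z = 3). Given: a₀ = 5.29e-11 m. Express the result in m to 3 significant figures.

2.82e-10 m

r_n = n²a₀/Z = 4² × 5.29e-11 / 3
    = 16 × 5.29e-11 / 3 = 2.82e-10 m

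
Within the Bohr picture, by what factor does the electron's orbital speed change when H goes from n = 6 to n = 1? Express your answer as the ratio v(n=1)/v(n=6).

6

v ∝ Z^1 · n^-1; with Z fixed, v ∝ n^-1.
v(n=1)/v(n=6) = (1/6)^-1 = 6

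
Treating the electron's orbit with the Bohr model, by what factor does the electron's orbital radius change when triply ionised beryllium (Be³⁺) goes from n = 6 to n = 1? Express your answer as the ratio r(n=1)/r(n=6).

r ∝ Z^-1 · n^2; with Z fixed, r ∝ n^2.
r(n=1)/r(n=6) = (1/6)^2 = 1/36

1/36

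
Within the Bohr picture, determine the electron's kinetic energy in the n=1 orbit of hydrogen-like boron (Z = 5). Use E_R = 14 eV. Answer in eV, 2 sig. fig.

For a Coulomb orbit the virial theorem gives K = −E_n.
E_n = −E_R·Z²/n², so K = E_R·Z²/n² = 14 × 5²/1² = 350 eV

350 eV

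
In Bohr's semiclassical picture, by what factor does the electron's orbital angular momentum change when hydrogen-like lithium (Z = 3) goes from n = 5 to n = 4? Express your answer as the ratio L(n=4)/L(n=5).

4/5

L = nℏ depends only on n, so L ∝ n.
L(n=4)/L(n=5) = (4/5)^1 = 4/5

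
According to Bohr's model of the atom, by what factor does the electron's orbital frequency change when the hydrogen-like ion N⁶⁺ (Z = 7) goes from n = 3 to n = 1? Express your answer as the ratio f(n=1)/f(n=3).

27

f ∝ Z^2 · n^-3; with Z fixed, f ∝ n^-3.
f(n=1)/f(n=3) = (1/3)^-3 = 27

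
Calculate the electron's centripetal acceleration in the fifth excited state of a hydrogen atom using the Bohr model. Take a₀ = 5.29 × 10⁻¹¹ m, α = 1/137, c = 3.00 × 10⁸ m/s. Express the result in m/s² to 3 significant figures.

r = n²a₀/Z = 1.90 × 10⁻⁹ m, v = Zαc/n = 3.65 × 10⁵ m/s
a = v²/r = (3.65 × 10⁵)² / 1.90 × 10⁻⁹ = 6.99 × 10¹⁹ m/s²

6.99 × 10¹⁹ m/s²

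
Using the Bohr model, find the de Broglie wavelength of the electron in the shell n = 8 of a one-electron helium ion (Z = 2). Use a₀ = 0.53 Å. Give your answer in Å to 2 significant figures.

The Bohr quantisation condition is nλ = 2πr_n.
r_n = n²a₀/Z = 17 Å
λ = 2πr_n/n = 2π·17/8 = 13 Å

13 Å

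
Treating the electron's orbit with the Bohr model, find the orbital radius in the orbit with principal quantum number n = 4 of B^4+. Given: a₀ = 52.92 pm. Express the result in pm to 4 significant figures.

169.3 pm

r_n = n²a₀/Z = 4² × 52.92 / 5
    = 16 × 52.92 / 5 = 169.3 pm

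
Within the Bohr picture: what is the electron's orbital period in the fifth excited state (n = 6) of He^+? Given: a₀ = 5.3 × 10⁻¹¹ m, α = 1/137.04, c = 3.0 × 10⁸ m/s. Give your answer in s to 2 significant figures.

8.2 × 10⁻¹⁵ s

r = n²a₀/Z = 6²·5.3 × 10⁻¹¹/2 = 9.5 × 10⁻¹⁰ m
v = Zαc/n = 2·0.0073·3.0 × 10⁸/6 = 7.3 × 10⁵ m/s
T = 2πr/v = 8.2 × 10⁻¹⁵ s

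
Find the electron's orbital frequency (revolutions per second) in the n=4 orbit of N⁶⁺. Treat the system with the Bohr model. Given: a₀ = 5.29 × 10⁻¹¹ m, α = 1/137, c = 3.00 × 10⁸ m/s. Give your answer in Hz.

5.04 × 10¹⁵ Hz

r = n²a₀/Z = 1.21 × 10⁻¹⁰ m, v = Zαc/n = 3.83 × 10⁶ m/s
f = v/(2πr) = 5.04 × 10¹⁵ Hz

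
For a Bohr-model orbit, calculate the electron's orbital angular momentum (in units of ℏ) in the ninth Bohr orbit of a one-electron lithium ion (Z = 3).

9

L_n = nℏ, so L/ℏ = n = 9.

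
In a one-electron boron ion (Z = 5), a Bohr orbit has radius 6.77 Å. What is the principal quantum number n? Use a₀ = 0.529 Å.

r_n = n²a₀/Z ⇒ n² = rZ/a₀ = 6.77 × 5 / 0.529 ≈ 63.99
n = 8

8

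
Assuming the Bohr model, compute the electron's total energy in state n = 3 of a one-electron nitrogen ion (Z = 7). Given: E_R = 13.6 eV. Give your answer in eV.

E_n = −E_R·Z²/n² = −13.6 × 7²/3² = -74.0 eV

-74.0 eV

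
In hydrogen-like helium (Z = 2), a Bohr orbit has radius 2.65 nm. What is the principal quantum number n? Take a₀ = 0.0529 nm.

10

r_n = n²a₀/Z ⇒ n² = rZ/a₀ = 2.65 × 2 / 0.0529 ≈ 100.19
n = 10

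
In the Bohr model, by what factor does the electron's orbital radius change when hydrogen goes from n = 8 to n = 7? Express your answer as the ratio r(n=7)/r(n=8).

49/64

r ∝ Z^-1 · n^2; with Z fixed, r ∝ n^2.
r(n=7)/r(n=8) = (7/8)^2 = 49/64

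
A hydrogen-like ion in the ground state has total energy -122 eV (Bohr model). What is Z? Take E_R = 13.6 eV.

3

E_n = −E_R Z²/n² ⇒ Z² = −E_n n²/E_R = 122 × 1² / 13.6 ≈ 8.97
Z = 3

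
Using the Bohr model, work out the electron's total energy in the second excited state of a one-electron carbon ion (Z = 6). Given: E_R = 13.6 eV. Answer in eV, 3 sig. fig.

E_n = −E_R·Z²/n² = −13.6 × 6²/3² = -54.4 eV

-54.4 eV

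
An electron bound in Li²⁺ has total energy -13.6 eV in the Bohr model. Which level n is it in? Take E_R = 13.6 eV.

3

E_n = −E_R Z²/n² ⇒ n² = E_R Z²/(−E_n) = 13.6 × 3² / 13.6 ≈ 9.00
n = 3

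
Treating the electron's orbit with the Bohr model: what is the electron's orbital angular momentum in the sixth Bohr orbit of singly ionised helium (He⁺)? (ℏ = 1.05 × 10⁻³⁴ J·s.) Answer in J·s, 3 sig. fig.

L_n = nℏ = 6 × 1.05 × 10⁻³⁴ = 6.30 × 10⁻³⁴ J·s

6.30 × 10⁻³⁴ J·s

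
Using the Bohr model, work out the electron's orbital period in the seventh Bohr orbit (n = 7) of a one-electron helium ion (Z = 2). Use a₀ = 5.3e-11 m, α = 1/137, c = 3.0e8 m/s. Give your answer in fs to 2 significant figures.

r = n²a₀/Z = 7²·5.3e-11/2 = 1.3e-9 m
v = Zαc/n = 2·0.0073·3.0e8/7 = 6.3e5 m/s
T = 2πr/v = 1.3e-14 s = 13 fs

13 fs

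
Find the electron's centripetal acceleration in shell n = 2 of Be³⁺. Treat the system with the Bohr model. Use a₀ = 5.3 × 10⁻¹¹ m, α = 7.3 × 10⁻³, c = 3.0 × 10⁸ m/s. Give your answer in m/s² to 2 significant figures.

3.6 × 10²³ m/s²

r = n²a₀/Z = 5.3 × 10⁻¹¹ m, v = Zαc/n = 4.4 × 10⁶ m/s
a = v²/r = (4.4 × 10⁶)² / 5.3 × 10⁻¹¹ = 3.6 × 10²³ m/s²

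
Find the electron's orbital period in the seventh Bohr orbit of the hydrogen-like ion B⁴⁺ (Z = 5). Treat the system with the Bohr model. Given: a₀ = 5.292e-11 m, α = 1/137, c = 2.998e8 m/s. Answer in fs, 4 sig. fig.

2.085 fs

r = n²a₀/Z = 7²·5.292e-11/5 = 5.186e-10 m
v = Zαc/n = 5·0.007299·2.998e8/7 = 1.563e6 m/s
T = 2πr/v = 2.085e-15 s = 2.085 fs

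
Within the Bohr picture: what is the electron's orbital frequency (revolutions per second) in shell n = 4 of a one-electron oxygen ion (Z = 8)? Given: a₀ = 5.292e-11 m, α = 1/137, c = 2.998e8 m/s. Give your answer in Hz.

6.581e15 Hz

r = n²a₀/Z = 1.058e-10 m, v = Zαc/n = 4.377e6 m/s
f = v/(2πr) = 6.581e15 Hz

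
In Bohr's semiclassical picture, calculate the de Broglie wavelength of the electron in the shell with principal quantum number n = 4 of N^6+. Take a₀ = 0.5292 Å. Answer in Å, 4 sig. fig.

1.900 Å

The Bohr quantisation condition is nλ = 2πr_n.
r_n = n²a₀/Z = 1.210 Å
λ = 2πr_n/n = 2π·1.210/4 = 1.900 Å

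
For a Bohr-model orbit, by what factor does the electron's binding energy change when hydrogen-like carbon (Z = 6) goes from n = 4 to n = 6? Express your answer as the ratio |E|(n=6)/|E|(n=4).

4/9

|E| ∝ Z^2 · n^-2; with Z fixed, |E| ∝ n^-2.
|E|(n=6)/|E|(n=4) = (6/4)^-2 = 4/9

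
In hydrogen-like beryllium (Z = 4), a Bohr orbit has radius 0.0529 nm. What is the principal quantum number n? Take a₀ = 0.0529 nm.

r_n = n²a₀/Z ⇒ n² = rZ/a₀ = 0.0529 × 4 / 0.0529 ≈ 4.00
n = 2

2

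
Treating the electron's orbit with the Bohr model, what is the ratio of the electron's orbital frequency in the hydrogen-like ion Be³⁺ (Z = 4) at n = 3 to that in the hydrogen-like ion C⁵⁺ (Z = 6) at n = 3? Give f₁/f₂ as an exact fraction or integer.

f ∝ Z^2 · n^-3
f₁/f₂ = (4/6)^2 · (3/3)^-3 = 4/9

4/9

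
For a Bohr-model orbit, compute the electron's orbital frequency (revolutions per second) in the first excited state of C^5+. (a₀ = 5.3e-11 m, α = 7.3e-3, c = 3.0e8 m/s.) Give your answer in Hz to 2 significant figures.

r = n²a₀/Z = 3.5e-11 m, v = Zαc/n = 6.6e6 m/s
f = v/(2πr) = 3.0e16 Hz

3.0e16 Hz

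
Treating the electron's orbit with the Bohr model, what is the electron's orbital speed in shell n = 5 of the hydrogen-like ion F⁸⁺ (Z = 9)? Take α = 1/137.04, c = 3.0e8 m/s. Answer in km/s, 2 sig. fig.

v_n = Zαc/n = 9 × 0.0073 × 3.0e8 / 5
    = 3900 km/s

3900 km/s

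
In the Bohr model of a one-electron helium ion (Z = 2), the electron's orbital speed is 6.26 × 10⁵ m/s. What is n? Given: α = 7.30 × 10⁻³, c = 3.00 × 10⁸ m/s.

v_n = Zαc/n ⇒ n = Zαc/v = 2 × 0.00730 × 3.00 × 10⁸ / 6.26 × 10⁵ ≈ 7.00
n = 7

7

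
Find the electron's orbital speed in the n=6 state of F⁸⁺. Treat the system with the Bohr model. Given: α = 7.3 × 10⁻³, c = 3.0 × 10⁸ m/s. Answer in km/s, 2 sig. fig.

3300 km/s

v_n = Zαc/n = 9 × 0.0073 × 3.0 × 10⁸ / 6
    = 3300 km/s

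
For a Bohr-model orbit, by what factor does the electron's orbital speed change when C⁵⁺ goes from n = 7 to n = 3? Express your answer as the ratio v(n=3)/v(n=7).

7/3

v ∝ Z^1 · n^-1; with Z fixed, v ∝ n^-1.
v(n=3)/v(n=7) = (3/7)^-1 = 7/3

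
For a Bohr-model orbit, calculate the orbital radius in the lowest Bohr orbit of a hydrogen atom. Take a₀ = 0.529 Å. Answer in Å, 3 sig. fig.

r_n = n²a₀/Z = 1² × 0.529 / 1
    = 1 × 0.529 / 1 = 0.529 Å

0.529 Å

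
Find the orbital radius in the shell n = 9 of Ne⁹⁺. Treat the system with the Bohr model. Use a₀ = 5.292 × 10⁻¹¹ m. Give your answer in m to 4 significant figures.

4.287 × 10⁻¹⁰ m

r_n = n²a₀/Z = 9² × 5.292 × 10⁻¹¹ / 10
    = 81 × 5.292 × 10⁻¹¹ / 10 = 4.287 × 10⁻¹⁰ m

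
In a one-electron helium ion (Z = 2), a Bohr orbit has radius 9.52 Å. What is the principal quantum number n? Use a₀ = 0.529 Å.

r_n = n²a₀/Z ⇒ n² = rZ/a₀ = 9.52 × 2 / 0.529 ≈ 35.99
n = 6

6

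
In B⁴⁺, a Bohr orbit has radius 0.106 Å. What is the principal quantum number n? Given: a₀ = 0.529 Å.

1

r_n = n²a₀/Z ⇒ n² = rZ/a₀ = 0.106 × 5 / 0.529 ≈ 1.00
n = 1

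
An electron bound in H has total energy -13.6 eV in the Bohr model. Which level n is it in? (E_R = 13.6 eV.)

1

E_n = −E_R Z²/n² ⇒ n² = E_R Z²/(−E_n) = 13.6 × 1² / 13.6 ≈ 1.00
n = 1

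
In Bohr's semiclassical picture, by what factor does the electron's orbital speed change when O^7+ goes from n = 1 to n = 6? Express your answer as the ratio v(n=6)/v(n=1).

1/6

v ∝ Z^1 · n^-1; with Z fixed, v ∝ n^-1.
v(n=6)/v(n=1) = (6/1)^-1 = 1/6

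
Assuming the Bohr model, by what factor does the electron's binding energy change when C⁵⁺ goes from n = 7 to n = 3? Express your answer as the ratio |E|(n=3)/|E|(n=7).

49/9

|E| ∝ Z^2 · n^-2; with Z fixed, |E| ∝ n^-2.
|E|(n=3)/|E|(n=7) = (3/7)^-2 = 49/9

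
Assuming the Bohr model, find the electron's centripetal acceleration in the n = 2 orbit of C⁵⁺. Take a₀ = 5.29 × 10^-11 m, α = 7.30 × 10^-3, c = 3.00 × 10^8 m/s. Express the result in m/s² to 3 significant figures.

1.22 × 10^24 m/s²

r = n²a₀/Z = 3.53 × 10^-11 m, v = Zαc/n = 6.57 × 10^6 m/s
a = v²/r = (6.57 × 10^6)² / 3.53 × 10^-11 = 1.22 × 10^24 m/s²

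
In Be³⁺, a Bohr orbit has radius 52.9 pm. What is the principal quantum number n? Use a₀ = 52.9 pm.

2

r_n = n²a₀/Z ⇒ n² = rZ/a₀ = 52.9 × 4 / 52.9 ≈ 4.00
n = 2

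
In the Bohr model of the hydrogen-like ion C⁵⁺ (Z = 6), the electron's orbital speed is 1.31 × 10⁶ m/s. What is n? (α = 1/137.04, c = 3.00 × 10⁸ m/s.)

10

v_n = Zαc/n ⇒ n = Zαc/v = 6 × 0.00730 × 3.00 × 10⁸ / 1.31 × 10⁶ ≈ 10.03
n = 10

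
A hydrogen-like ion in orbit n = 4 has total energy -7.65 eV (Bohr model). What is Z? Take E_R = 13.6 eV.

E_n = −E_R Z²/n² ⇒ Z² = −E_n n²/E_R = 7.65 × 4² / 13.6 ≈ 9.00
Z = 3

3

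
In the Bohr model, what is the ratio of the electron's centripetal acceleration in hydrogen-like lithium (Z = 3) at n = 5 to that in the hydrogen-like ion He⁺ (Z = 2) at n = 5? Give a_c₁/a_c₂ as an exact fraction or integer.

a_c ∝ Z^3 · n^-4
a_c₁/a_c₂ = (3/2)^3 · (5/5)^-4 = 27/8

27/8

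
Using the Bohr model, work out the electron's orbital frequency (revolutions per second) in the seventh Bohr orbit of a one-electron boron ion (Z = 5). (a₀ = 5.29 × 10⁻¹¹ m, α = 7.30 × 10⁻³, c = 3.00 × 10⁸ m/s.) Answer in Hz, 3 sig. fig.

4.80 × 10¹⁴ Hz

r = n²a₀/Z = 5.18 × 10⁻¹⁰ m, v = Zαc/n = 1.56 × 10⁶ m/s
f = v/(2πr) = 4.80 × 10¹⁴ Hz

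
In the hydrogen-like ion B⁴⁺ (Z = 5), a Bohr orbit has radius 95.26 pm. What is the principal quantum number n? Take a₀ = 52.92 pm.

3

r_n = n²a₀/Z ⇒ n² = rZ/a₀ = 95.26 × 5 / 52.92 ≈ 9.00
n = 3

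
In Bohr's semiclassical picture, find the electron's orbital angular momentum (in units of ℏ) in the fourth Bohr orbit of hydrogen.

L_n = nℏ, so L/ℏ = n = 4.

4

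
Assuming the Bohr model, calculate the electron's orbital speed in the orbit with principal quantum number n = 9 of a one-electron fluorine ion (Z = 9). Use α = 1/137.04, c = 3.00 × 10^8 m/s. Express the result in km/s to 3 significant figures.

v_n = Zαc/n = 9 × 0.00730 × 3.00 × 10^8 / 9
    = 2190 km/s

2190 km/s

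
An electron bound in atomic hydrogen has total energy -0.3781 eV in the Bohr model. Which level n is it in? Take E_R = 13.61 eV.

E_n = −E_R Z²/n² ⇒ n² = E_R Z²/(−E_n) = 13.61 × 1² / 0.3781 ≈ 36.00
n = 6

6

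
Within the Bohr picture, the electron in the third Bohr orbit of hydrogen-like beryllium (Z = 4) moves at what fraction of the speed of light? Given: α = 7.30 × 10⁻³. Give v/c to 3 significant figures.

v_n = Zαc/n, so v/c = Zα/n = 4 × 0.00730 / 3 = 0.00973

0.00973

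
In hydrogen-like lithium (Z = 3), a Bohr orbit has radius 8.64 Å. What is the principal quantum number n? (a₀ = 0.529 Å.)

r_n = n²a₀/Z ⇒ n² = rZ/a₀ = 8.64 × 3 / 0.529 ≈ 49.00
n = 7

7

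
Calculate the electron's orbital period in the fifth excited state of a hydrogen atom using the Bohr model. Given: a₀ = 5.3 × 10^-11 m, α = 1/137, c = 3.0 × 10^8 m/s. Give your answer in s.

r = n²a₀/Z = 6²·5.3 × 10^-11/1 = 1.9 × 10^-9 m
v = Zαc/n = 1·0.0073·3.0 × 10^8/6 = 3.6 × 10^5 m/s
T = 2πr/v = 3.3 × 10^-14 s

3.3 × 10^-14 s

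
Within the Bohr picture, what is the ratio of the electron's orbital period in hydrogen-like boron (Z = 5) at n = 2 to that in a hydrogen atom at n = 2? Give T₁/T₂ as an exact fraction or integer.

T ∝ Z^-2 · n^3
T₁/T₂ = (5/1)^-2 · (2/2)^3 = 1/25

1/25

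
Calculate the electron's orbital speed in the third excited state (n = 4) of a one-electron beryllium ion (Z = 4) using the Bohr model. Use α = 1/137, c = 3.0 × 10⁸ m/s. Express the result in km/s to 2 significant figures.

2200 km/s

v_n = Zαc/n = 4 × 0.0073 × 3.0 × 10⁸ / 4
    = 2200 km/s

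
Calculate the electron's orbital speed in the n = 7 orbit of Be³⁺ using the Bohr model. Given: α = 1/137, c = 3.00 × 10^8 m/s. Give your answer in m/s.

v_n = Zαc/n = 4 × 0.00730 × 3.00 × 10^8 / 7
    = 1.25 × 10^6 m/s

1.25 × 10^6 m/s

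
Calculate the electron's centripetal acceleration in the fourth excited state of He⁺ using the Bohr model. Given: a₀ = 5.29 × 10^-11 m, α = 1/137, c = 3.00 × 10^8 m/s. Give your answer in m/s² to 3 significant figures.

1.16 × 10^21 m/s²

r = n²a₀/Z = 6.61 × 10^-10 m, v = Zαc/n = 8.76 × 10^5 m/s
a = v²/r = (8.76 × 10^5)² / 6.61 × 10^-10 = 1.16 × 10^21 m/s²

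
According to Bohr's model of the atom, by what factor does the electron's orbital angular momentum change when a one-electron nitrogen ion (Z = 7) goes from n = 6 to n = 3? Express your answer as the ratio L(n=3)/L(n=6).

L = nℏ depends only on n, so L ∝ n.
L(n=3)/L(n=6) = (3/6)^1 = 1/2

1/2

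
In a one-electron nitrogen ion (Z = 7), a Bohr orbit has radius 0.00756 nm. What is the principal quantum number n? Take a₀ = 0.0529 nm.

1

r_n = n²a₀/Z ⇒ n² = rZ/a₀ = 0.00756 × 7 / 0.0529 ≈ 1.00
n = 1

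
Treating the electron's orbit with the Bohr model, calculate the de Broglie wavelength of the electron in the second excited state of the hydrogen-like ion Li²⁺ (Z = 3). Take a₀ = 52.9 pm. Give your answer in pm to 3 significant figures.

332 pm

The Bohr quantisation condition is nλ = 2πr_n.
r_n = n²a₀/Z = 159 pm
λ = 2πr_n/n = 2π·159/3 = 332 pm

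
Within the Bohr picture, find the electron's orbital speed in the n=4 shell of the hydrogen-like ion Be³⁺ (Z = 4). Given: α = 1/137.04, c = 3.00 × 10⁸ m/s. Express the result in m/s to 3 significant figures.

2.19 × 10⁶ m/s

v_n = Zαc/n = 4 × 0.00730 × 3.00 × 10⁸ / 4
    = 2.19 × 10⁶ m/s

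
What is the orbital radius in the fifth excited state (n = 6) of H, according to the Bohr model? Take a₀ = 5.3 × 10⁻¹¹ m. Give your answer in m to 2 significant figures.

r_n = n²a₀/Z = 6² × 5.3 × 10⁻¹¹ / 1
    = 36 × 5.3 × 10⁻¹¹ / 1 = 1.9 × 10⁻⁹ m

1.9 × 10⁻⁹ m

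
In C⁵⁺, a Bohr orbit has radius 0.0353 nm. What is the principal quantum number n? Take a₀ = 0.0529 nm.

r_n = n²a₀/Z ⇒ n² = rZ/a₀ = 0.0353 × 6 / 0.0529 ≈ 4.00
n = 2

2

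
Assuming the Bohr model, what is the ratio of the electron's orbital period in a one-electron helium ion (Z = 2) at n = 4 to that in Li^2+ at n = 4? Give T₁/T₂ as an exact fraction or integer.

9/4

T ∝ Z^-2 · n^3
T₁/T₂ = (2/3)^-2 · (4/4)^3 = 9/4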